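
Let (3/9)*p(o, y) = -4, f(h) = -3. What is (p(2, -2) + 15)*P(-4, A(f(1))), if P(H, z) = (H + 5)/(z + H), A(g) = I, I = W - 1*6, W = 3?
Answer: -3/7 ≈ -0.42857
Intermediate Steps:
I = -3 (I = 3 - 1*6 = 3 - 6 = -3)
p(o, y) = -12 (p(o, y) = 3*(-4) = -12)
A(g) = -3
P(H, z) = (5 + H)/(H + z)
(p(2, -2) + 15)*P(-4, A(f(1))) = (-12 + 15)*((5 - 4)/(-4 - 3)) = 3*(1/(-7)) = 3*(-⅐*1) = 3*(-⅐) = -3/7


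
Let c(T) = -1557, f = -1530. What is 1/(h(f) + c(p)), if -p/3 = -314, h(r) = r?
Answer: -1/3087 ≈ -0.00032394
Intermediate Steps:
p = 942 (p = -3*(-314) = 942)
1/(h(f) + c(p)) = 1/(-1530 - 1557) = 1/(-3087) = -1/3087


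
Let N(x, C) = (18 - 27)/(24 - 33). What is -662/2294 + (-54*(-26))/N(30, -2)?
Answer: 1610057/1147 ≈ 1403.7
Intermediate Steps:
N(x, C) = 1 (N(x, C) = -9/(-9) = -9*(-1/9) = 1)
-662/2294 + (-54*(-26))/N(30, -2) = -662/2294 - 54*(-26)/1 = -662*1/2294 + 1404*1 = -331/1147 + 1404 = 1610057/1147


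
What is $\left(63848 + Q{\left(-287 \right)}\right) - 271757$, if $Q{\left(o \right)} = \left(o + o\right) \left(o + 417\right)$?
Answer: $-282529$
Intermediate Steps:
$Q{\left(o \right)} = 2 o \left(417 + o\right)$
$\left(63848 + Q{\left(-287 \right)}\right) - 271757 = \left(63848 + 2 \left(-287\right) \left(417 - 287\right)\right) - 271757 = \left(63848 + 2 \left(-287\right) 130\right) - 271757 = \left(63848 - 74620\right) - 271757 = -10772 - 271757 = -282529$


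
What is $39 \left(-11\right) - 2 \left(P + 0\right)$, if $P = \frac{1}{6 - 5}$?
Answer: $-431$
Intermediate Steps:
$P = 1$ ($P = 1^{-1} = 1$)
$39 \left(-11\right) - 2 \left(P + 0\right) = 39 \left(-11\right) - 2 \left(1 + 0\right) = -429 - 2 = -431$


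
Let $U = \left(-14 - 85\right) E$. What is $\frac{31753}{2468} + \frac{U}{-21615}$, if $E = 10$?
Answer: $\frac{4174451}{323308} \approx 12.912$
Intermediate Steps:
$U = -990$ ($U = \left(-14 - 85\right) 10 = \left(-99\right) 10 = -990$)
$\frac{31753}{2468} + \frac{U}{-21615} = \frac{31753}{2468} - \frac{990}{-21615} = 31753 \cdot \frac{1}{2468} - - \frac{6}{131} = \frac{31753}{2468} + \frac{6}{131} = \frac{4174451}{323308}$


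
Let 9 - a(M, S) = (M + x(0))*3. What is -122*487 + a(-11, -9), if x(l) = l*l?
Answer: -59372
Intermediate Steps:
x(l) = l²
a(M, S) = 9 - 3*M (a(M, S) = 9 - (M + 0²)*3 = 9 - (M + 0)*3 = 9 - M*3 = 9 - 3*M)
-122*487 + a(-11, -9) = -122*487 + (9 - 3*(-11)) = -59414 + (9 + 33) = -59414 + 42 = -59372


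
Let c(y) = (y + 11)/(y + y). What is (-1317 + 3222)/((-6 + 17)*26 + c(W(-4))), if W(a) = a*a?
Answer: 60960/9179 ≈ 6.6412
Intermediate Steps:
W(a) = a²
c(y) = (11 + y)/(2*y) (c(y) = (11 + y)/((2*y)) = (11 + y)*(1/(2*y)) = (11 + y)/(2*y))
(-1317 + 3222)/((-6 + 17)*26 + c(W(-4))) = (-1317 + 3222)/((-6 + 17)*26 + (11 + (-4)²)/(2*((-4)²))) = 1905/(11*26 + (½)*(11 + 16)/16) = 1905/(286 + (½)*(1/16)*27) = 1905/(286 + 27/32) = 1905/(9179/32) = 1905*(32/9179) = 60960/9179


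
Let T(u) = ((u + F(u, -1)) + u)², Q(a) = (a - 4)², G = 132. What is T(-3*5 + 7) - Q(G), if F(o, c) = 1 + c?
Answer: -16128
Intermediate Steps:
Q(a) = (-4 + a)²
T(u) = 4*u² (T(u) = ((u + (1 - 1)) + u)² = ((u + 0) + u)² = (u + u)² = (2*u)² = 4*u²)
T(-3*5 + 7) - Q(G) = 4*(-3*5 + 7)² - (-4 + 132)² = 4*(-15 + 7)² - 1*128² = 4*(-8)² - 1*16384 = 4*64 - 16384 = 256 - 16384 = -16128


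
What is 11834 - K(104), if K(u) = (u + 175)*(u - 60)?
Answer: -442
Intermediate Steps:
K(u) = (-60 + u)*(175 + u) (K(u) = (175 + u)*(-60 + u) = (-60 + u)*(175 + u))
11834 - K(104) = 11834 - (-10500 + 104² + 115*104) = 11834 - (-10500 + 10816 + 11960) = 11834 - 1*12276 = 11834 - 12276 = -442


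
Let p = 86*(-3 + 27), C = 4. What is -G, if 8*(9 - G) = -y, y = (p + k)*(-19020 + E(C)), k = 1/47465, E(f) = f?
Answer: 232868940712/47465 ≈ 4.9061e+6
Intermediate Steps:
k = 1/47465 ≈ 2.1068e-5
p = 2064 (p = 86*24 = 2064)
y = -1862954943176/47465 (y = (2064 + 1/47465)*(-19020 + 4) = (97967761/47465)*(-19016) = -1862954943176/47465 ≈ -3.9249e+7)
G = -232868940712/47465 (G = 9 - (-1)*(-1862954943176)/(8*47465) = 9 - 1/8*1862954943176/47465 = 9 - 232869367897/47465 = -232868940712/47465 ≈ -4.9061e+6)
-G = -1*(-232868940712/47465) = 232868940712/47465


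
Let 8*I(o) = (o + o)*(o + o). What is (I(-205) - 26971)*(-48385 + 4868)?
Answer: 518592089/2 ≈ 2.5930e+8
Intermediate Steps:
I(o) = o²/2 (I(o) = ((o + o)*(o + o))/8 = ((2*o)*(2*o))/8 = (4*o²)/8 = o²/2)
(I(-205) - 26971)*(-48385 + 4868) = ((½)*(-205)² - 26971)*(-48385 + 4868) = ((½)*42025 - 26971)*(-43517) = (42025/2 - 26971)*(-43517) = -11917/2*(-43517) = 518592089/2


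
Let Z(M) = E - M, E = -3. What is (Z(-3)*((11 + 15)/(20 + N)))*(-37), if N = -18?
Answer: 0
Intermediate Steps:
Z(M) = -3 - M
(Z(-3)*((11 + 15)/(20 + N)))*(-37) = ((-3 - 1*(-3))*((11 + 15)/(20 - 18)))*(-37) = ((-3 + 3)*(26/2))*(-37) = (0*(26*(½)))*(-37) = (0*13)*(-37) = 0*(-37) = 0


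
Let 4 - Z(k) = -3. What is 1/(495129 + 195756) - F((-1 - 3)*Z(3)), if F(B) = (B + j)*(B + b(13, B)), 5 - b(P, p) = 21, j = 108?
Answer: 2431915201/690885 ≈ 3520.0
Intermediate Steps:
b(P, p) = -16 (b(P, p) = 5 - 1*21 = 5 - 21 = -16)
Z(k) = 7 (Z(k) = 4 - 1*(-3) = 4 + 3 = 7)
F(B) = (-16 + B)*(108 + B) (F(B) = (B + 108)*(B - 16) = (108 + B)*(-16 + B) = (-16 + B)*(108 + B))
1/(495129 + 195756) - F((-1 - 3)*Z(3)) = 1/(495129 + 195756) - (-1728 + ((-1 - 3)*7)² + 92*((-1 - 3)*7)) = 1/690885 - (-1728 + (-4*7)² + 92*(-4*7)) = 1/690885 - (-1728 + (-28)² + 92*(-28)) = 1/690885 - (-1728 + 784 - 2576) = 1/690885 - 1*(-3520) = 1/690885 + 3520 = 2431915201/690885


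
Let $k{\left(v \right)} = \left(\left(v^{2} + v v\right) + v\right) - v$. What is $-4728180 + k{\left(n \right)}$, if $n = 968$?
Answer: $-2854132$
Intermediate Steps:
$k{\left(v \right)} = 2 v^{2}$ ($k{\left(v \right)} = \left(\left(v^{2} + v^{2}\right) + v\right) - v = \left(2 v^{2} + v\right) - v = \left(v + 2 v^{2}\right) - v = 2 v^{2}$)
$-4728180 + k{\left(n \right)} = -4728180 + 2 \cdot 968^{2} = -4728180 + 2 \cdot 937024 = -4728180 + 1874048 = -2854132$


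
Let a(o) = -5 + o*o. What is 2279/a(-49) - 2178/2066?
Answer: -255037/2475068 ≈ -0.10304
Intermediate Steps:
a(o) = -5 + o**2
2279/a(-49) - 2178/2066 = 2279/(-5 + (-49)**2) - 2178/2066 = 2279/(-5 + 2401) - 2178*1/2066 = 2279/2396 - 1089/1033 = -255037/2475068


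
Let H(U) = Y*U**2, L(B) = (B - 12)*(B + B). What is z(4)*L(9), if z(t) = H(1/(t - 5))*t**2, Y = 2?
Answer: -1728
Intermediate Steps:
L(B) = 2*B*(-12 + B) (L(B) = (-12 + B)*(2*B) = 2*B*(-12 + B))
H(U) = 2*U**2
z(t) = 2*t**2/(-5 + t)**2 (z(t) = (2*(1/(t - 5))**2)*t**2 = (2*(1/(-5 + t))**2)*t**2 = (2/(-5 + t)**2)*t**2 = 2*t**2/(-5 + t)**2)
z(4)*L(9) = (2*4**2/(-5 + 4)**2)*(2*9*(-12 + 9)) = (2*16/(-1)**2)*(2*9*(-3)) = (2*16*1)*(-54) = 32*(-54) = -1728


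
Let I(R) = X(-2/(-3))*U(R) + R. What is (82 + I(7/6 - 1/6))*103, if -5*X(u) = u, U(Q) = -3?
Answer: 42951/5 ≈ 8590.2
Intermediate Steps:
X(u) = -u/5
I(R) = 2/5 + R (I(R) = -(-2)/(5*(-3))*(-3) + R = -(-2)*(-1)/(5*3)*(-3) + R = -1/5*2/3*(-3) + R = -2/15*(-3) + R = 2/5 + R)
(82 + I(7/6 - 1/6))*103 = (82 + (2/5 + (7/6 - 1/6)))*103 = (82 + (2/5 + 1))*103 = (82 + 7/5)*103 = (417/5)*103 = 42951/5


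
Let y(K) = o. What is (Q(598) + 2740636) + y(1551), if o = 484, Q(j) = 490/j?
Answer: 819595125/299 ≈ 2.7411e+6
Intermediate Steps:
y(K) = 484
(Q(598) + 2740636) + y(1551) = (490/598 + 2740636) + 484 = (490*(1/598) + 2740636) + 484 = (245/299 + 2740636) + 484 = 819450409/299 + 484 = 819595125/299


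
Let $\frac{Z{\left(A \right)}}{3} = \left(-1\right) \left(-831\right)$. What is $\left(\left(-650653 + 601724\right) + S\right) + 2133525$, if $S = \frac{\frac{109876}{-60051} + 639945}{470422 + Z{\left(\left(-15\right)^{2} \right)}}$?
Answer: $\frac{59200519142211659}{28399018665} \approx 2.0846 \cdot 10^{6}$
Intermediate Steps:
$Z{\left(A \right)} = 2493$ ($Z{\left(A \right)} = 3 \left(\left(-1\right) \left(-831\right)\right) = 3 \cdot 831 = 2493$)
$S = \frac{38429227319}{28399018665}$ ($S = \frac{\frac{109876}{-60051} + 639945}{470422 + 2493} = \frac{109876 \left(- \frac{1}{60051}\right) + 639945}{472915} = \left(- \frac{109876}{60051} + 639945\right) \frac{1}{472915} = \frac{38429227319}{60051} \cdot \frac{1}{472915} = \frac{38429227319}{28399018665} \approx 1.3532$)
$\left(\left(-650653 + 601724\right) + S\right) + 2133525 = \left(\left(-650653 + 601724\right) + \frac{38429227319}{28399018665}\right) + 2133525 = \left(-48929 + \frac{38429227319}{28399018665}\right) + 2133525 = - \frac{1389497155032466}{28399018665} + 2133525 = \frac{59200519142211659}{28399018665}$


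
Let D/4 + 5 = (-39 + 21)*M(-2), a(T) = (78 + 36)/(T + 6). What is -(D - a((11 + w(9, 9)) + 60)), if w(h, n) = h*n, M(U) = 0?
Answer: 1637/79 ≈ 20.722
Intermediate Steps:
a(T) = 114/(6 + T)
D = -20 (D = -20 + 4*((-39 + 21)*0) = -20 + 4*(-18*0) = -20 + 4*0 = -20 + 0 = -20)
-(D - a((11 + w(9, 9)) + 60)) = -(-20 - 114/(6 + ((11 + 9*9) + 60))) = -(-20 - 114/(6 + ((11 + 81) + 60))) = -(-20 - 114/(6 + (92 + 60))) = -(-20 - 114/(6 + 152)) = -(-20 - 114/158) = -(-20 - 1*57/79) = -(-20 - 57/79) = -1*(-1637/79) = 1637/79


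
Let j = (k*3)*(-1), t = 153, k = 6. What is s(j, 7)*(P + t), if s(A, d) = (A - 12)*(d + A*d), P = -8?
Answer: 517650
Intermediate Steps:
j = -18 (j = (6*3)*(-1) = 18*(-1) = -18)
s(A, d) = (-12 + A)*(d + A*d)
s(j, 7)*(P + t) = (7*(-12 + (-18)**2 - 11*(-18)))*(-8 + 153) = (7*(-12 + 324 + 198))*145 = (7*510)*145 = 3570*145 = 517650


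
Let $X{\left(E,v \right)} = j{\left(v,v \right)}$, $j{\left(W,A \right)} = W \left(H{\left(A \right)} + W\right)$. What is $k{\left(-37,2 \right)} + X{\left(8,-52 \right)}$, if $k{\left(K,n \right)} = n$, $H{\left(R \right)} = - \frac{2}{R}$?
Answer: $2704$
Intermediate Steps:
$j{\left(W,A \right)} = W \left(W - \frac{2}{A}\right)$ ($j{\left(W,A \right)} = W \left(- \frac{2}{A} + W\right) = W \left(W - \frac{2}{A}\right)$)
$X{\left(E,v \right)} = -2 + v^{2}$ ($X{\left(E,v \right)} = \frac{v \left(-2 + v v\right)}{v} = \frac{v \left(-2 + v^{2}\right)}{v} = -2 + v^{2}$)
$k{\left(-37,2 \right)} + X{\left(8,-52 \right)} = 2 - \left(2 - \left(-52\right)^{2}\right) = 2 + \left(-2 + 2704\right) = 2 + 2702 = 2704$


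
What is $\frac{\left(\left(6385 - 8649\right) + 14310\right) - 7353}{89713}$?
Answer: $\frac{361}{6901} \approx 0.052311$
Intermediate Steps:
$\frac{\left(\left(6385 - 8649\right) + 14310\right) - 7353}{89713} = \left(\left(-2264 + 14310\right) - 7353\right) \frac{1}{89713} = \left(12046 - 7353\right) \frac{1}{89713} = 4693 \cdot \frac{1}{89713} = \frac{361}{6901}$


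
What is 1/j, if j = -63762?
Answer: -1/63762 ≈ -1.5683e-5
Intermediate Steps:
1/j = 1/(-63762) = -1/63762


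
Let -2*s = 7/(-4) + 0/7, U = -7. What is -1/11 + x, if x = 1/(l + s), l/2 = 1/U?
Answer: 53/33 ≈ 1.6061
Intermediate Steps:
l = -2/7 (l = 2/(-7) = 2*(-⅐) = -2/7 ≈ -0.28571)
s = 7/8 (s = -(7/(-4) + 0/7)/2 = -(7*(-¼) + 0*(⅐))/2 = -(-7/4 + 0)/2 = -½*(-7/4) = 7/8 ≈ 0.87500)
x = 56/33 (x = 1/(-2/7 + 7/8) = 1/(33/56) = 56/33 ≈ 1.6970)
-1/11 + x = -1/11 + 56/33 = 53/33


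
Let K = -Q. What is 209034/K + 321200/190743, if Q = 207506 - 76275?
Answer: 2279624938/25031394633 ≈ 0.091071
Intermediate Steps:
Q = 131231
K = -131231 (K = -1*131231 = -131231)
209034/K + 321200/190743 = 209034/(-131231) + 321200/190743 = 209034*(-1/131231) + 321200*(1/190743) = -209034/131231 + 321200/190743 = 2279624938/25031394633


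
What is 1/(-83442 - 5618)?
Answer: -1/89060 ≈ -1.1228e-5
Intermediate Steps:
1/(-83442 - 5618) = 1/(-89060) = -1/89060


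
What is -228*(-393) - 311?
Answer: 89293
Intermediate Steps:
-228*(-393) - 311 = 89604 - 311 = 89293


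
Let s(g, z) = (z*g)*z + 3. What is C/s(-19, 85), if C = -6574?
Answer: 3287/68636 ≈ 0.047890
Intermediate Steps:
s(g, z) = 3 + g*z² (s(g, z) = (g*z)*z + 3 = g*z² + 3 = 3 + g*z²)
C/s(-19, 85) = -6574/(3 - 19*85²) = -6574/(3 - 19*7225) = -6574/(3 - 137275) = -6574/(-137272) = -6574*(-1/137272) = 3287/68636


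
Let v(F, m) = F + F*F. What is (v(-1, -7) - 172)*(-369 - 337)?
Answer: 121432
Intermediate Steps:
v(F, m) = F + F**2
(v(-1, -7) - 172)*(-369 - 337) = (-(1 - 1) - 172)*(-369 - 337) = (-1*0 - 172)*(-706) = (0 - 172)*(-706) = -172*(-706) = 121432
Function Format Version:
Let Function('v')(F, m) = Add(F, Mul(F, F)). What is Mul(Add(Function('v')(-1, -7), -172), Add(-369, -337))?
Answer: 121432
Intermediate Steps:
Function('v')(F, m) = Add(F, Pow(F, 2))
Mul(Add(Function('v')(-1, -7), -172), Add(-369, -337)) = Mul(Add(Mul(-1, Add(1, -1)), -172), Add(-369, -337)) = Mul(Add(Mul(-1, 0), -172), -706) = Mul(Add(0, -172), -706) = Mul(-172, -706) = 121432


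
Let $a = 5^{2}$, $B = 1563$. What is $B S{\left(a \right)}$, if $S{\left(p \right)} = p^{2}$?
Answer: $976875$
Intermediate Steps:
$a = 25$
$B S{\left(a \right)} = 1563 \cdot 25^{2} = 1563 \cdot 625 = 976875$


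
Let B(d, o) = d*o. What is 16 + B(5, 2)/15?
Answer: 50/3 ≈ 16.667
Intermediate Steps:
16 + B(5, 2)/15 = 16 + (5*2)/15 = 16 + (1/15)*10 = 16 + 2/3 = 50/3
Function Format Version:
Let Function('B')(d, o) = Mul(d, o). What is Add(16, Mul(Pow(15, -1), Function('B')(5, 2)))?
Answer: Rational(50, 3) ≈ 16.667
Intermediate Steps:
Add(16, Mul(Pow(15, -1), Function('B')(5, 2))) = Add(16, Mul(Pow(15, -1), Mul(5, 2))) = Add(16, Mul(Rational(1, 15), 10)) = Add(16, Rational(2, 3)) = Rational(50, 3)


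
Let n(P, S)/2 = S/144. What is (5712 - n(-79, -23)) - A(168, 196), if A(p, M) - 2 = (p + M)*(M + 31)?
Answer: -5538073/72 ≈ -76918.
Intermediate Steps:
n(P, S) = S/72 (n(P, S) = 2*(S/144) = S/72)
A(p, M) = 2 + (31 + M)*(M + p) (A(p, M) = 2 + (p + M)*(M + 31) = 2 + (M + p)*(31 + M) = 2 + (31 + M)*(M + p))
(5712 - n(-79, -23)) - A(168, 196) = (5712 - (-23)/72) - (2 + 196**2 + 31*196 + 31*168 + 196*168) = (5712 - 1*(-23/72)) - (2 + 38416 + 6076 + 5208 + 32928) = (5712 + 23/72) - 1*82630 = 411287/72 - 82630 = -5538073/72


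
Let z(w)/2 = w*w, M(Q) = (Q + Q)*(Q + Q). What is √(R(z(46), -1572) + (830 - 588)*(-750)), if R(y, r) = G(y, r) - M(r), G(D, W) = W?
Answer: 4*I*√629238 ≈ 3173.0*I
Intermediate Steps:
M(Q) = 4*Q² (M(Q) = (2*Q)*(2*Q) = 4*Q²)
z(w) = 2*w² (z(w) = 2*(w*w) = 2*w²)
R(y, r) = r - 4*r²
√(R(z(46), -1572) + (830 - 588)*(-750)) = √(-1572*(1 - 4*(-1572)) + (830 - 588)*(-750)) = √(-1572*(1 + 6288) + 242*(-750)) = √(-1572*6289 - 181500) = √(-9886308 - 181500) = √(-10067808) = 4*I*√629238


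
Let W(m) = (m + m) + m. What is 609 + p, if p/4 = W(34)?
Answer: 1017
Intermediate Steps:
W(m) = 3*m (W(m) = 2*m + m = 3*m)
p = 408 (p = 4*(3*34) = 4*102 = 408)
609 + p = 609 + 408 = 1017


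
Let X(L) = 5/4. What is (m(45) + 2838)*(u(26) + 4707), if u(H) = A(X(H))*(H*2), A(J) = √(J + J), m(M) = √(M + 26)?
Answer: (2838 + √71)*(4707 + 26*√10) ≈ 1.3632e+7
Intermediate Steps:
X(L) = 5/4 (X(L) = 5*(¼) = 5/4)
m(M) = √(26 + M)
A(J) = √2*√J (A(J) = √(2*J) = √2*√J)
u(H) = H*√10 (u(H) = (√2*√(5/4))*(H*2) = (√2*(√5/2))*(2*H) = (√10/2)*(2*H) = H*√10)
(m(45) + 2838)*(u(26) + 4707) = (√(26 + 45) + 2838)*(26*√10 + 4707) = (√71 + 2838)*(4707 + 26*√10) = (2838 + √71)*(4707 + 26*√10)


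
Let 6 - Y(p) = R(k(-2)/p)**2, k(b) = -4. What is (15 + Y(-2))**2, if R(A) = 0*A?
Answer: 441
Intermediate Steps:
R(A) = 0
Y(p) = 6 (Y(p) = 6 - 1*0**2 = 6 - 1*0 = 6 + 0 = 6)
(15 + Y(-2))**2 = (15 + 6)**2 = 21**2 = 441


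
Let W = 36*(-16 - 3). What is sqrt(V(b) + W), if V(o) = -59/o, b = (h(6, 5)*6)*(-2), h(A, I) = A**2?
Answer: I*sqrt(886287)/36 ≈ 26.151*I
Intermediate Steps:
b = -432 (b = (6**2*6)*(-2) = (36*6)*(-2) = 216*(-2) = -432)
W = -684 (W = 36*(-19) = -684)
sqrt(V(b) + W) = sqrt(-59/(-432) - 684) = sqrt(-59*(-1/432) - 684) = sqrt(59/432 - 684) = sqrt(-295429/432) = I*sqrt(886287)/36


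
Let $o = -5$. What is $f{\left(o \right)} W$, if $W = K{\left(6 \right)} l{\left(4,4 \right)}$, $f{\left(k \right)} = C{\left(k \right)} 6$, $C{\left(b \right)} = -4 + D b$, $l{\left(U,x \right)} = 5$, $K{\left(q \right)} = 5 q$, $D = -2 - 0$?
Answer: $5400$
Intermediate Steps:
$D = -2$ ($D = -2 + 0 = -2$)
$C{\left(b \right)} = -4 - 2 b$
$f{\left(k \right)} = -24 - 12 k$ ($f{\left(k \right)} = \left(-4 - 2 k\right) 6 = -24 - 12 k$)
$W = 150$ ($W = 5 \cdot 6 \cdot 5 = 30 \cdot 5 = 150$)
$f{\left(o \right)} W = \left(-24 - -60\right) 150 = \left(-24 + 60\right) 150 = 36 \cdot 150 = 5400$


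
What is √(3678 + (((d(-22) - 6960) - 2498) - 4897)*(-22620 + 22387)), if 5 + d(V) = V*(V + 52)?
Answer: √3503338 ≈ 1871.7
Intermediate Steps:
d(V) = -5 + V*(52 + V) (d(V) = -5 + V*(V + 52) = -5 + V*(52 + V))
√(3678 + (((d(-22) - 6960) - 2498) - 4897)*(-22620 + 22387)) = √(3678 + ((((-5 + (-22)² + 52*(-22)) - 6960) - 2498) - 4897)*(-22620 + 22387)) = √(3678 + ((((-5 + 484 - 1144) - 6960) - 2498) - 4897)*(-233)) = √(3678 + (((-665 - 6960) - 2498) - 4897)*(-233)) = √(3678 + ((-7625 - 2498) - 4897)*(-233)) = √(3678 + (-10123 - 4897)*(-233)) = √(3678 - 15020*(-233)) = √(3678 + 3499660) = √3503338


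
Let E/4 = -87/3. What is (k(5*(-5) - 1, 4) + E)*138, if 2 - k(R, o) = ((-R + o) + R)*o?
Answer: -17940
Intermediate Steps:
E = -116 (E = 4*(-87/3) = 4*(-87*⅓) = 4*(-29) = -116)
k(R, o) = 2 - o² (k(R, o) = 2 - ((-R + o) + R)*o = 2 - ((o - R) + R)*o = 2 - o*o = 2 - o²)
(k(5*(-5) - 1, 4) + E)*138 = ((2 - 1*4²) - 116)*138 = ((2 - 1*16) - 116)*138 = ((2 - 16) - 116)*138 = (-14 - 116)*138 = -130*138 = -17940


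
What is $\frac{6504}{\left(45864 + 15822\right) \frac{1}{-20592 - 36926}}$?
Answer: $- \frac{62349512}{10281} \approx -6064.5$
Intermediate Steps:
$\frac{6504}{\left(45864 + 15822\right) \frac{1}{-20592 - 36926}} = \frac{6504}{61686 \frac{1}{-57518}} = \frac{6504}{61686 \left(- \frac{1}{57518}\right)} = \frac{6504}{- \frac{30843}{28759}} = 6504 \left(- \frac{28759}{30843}\right) = - \frac{62349512}{10281}$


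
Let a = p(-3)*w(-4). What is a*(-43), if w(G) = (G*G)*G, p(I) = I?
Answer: -8256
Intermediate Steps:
w(G) = G**3 (w(G) = G**2*G = G**3)
a = 192 (a = -3*(-4)**3 = -3*(-64) = 192)
a*(-43) = 192*(-43) = -8256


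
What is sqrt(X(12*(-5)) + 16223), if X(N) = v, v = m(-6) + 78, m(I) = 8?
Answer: sqrt(16309) ≈ 127.71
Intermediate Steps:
v = 86 (v = 8 + 78 = 86)
X(N) = 86
sqrt(X(12*(-5)) + 16223) = sqrt(86 + 16223) = sqrt(16309)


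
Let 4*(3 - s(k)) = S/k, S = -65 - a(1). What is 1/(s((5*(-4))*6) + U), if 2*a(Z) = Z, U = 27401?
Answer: 960/26307709 ≈ 3.6491e-5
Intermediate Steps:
a(Z) = Z/2
S = -131/2 (S = -65 - 1/2 = -65 - 1*½ = -65 - ½ = -131/2 ≈ -65.500)
s(k) = 3 + 131/(8*k) (s(k) = 3 - (-131)/(8*k) = 3 + 131/(8*k))
1/(s((5*(-4))*6) + U) = 1/((3 + 131/(8*(((5*(-4))*6)))) + 27401) = 1/((3 + 131/(8*((-20*6)))) + 27401) = 1/((3 + (131/8)/(-120)) + 27401) = 1/((3 + (131/8)*(-1/120)) + 27401) = 1/((3 - 131/960) + 27401) = 1/(2749/960 + 27401) = 1/(26307709/960) = 960/26307709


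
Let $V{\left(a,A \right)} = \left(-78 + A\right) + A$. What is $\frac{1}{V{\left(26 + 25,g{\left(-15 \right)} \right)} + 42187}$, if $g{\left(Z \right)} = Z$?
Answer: $\frac{1}{42079} \approx 2.3765 \cdot 10^{-5}$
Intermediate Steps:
$V{\left(a,A \right)} = -78 + 2 A$
$\frac{1}{V{\left(26 + 25,g{\left(-15 \right)} \right)} + 42187} = \frac{1}{\left(-78 + 2 \left(-15\right)\right) + 42187} = \frac{1}{\left(-78 - 30\right) + 42187} = \frac{1}{-108 + 42187} = \frac{1}{42079}$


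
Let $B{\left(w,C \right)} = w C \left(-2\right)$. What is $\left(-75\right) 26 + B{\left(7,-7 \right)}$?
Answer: $-1852$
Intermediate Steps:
$B{\left(w,C \right)} = - 2 C w$ ($B{\left(w,C \right)} = C w \left(-2\right) = - 2 C w$)
$\left(-75\right) 26 + B{\left(7,-7 \right)} = \left(-75\right) 26 - \left(-14\right) 7 = -1950 + 98 = -1852$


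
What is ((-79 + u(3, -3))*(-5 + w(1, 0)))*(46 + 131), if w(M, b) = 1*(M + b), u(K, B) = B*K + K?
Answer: 60180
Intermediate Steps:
u(K, B) = K + B*K
w(M, b) = M + b
((-79 + u(3, -3))*(-5 + w(1, 0)))*(46 + 131) = ((-79 + 3*(1 - 3))*(-5 + (1 + 0)))*(46 + 131) = ((-79 + 3*(-2))*(-5 + 1))*177 = ((-79 - 6)*(-4))*177 = -85*(-4)*177 = 340*177 = 60180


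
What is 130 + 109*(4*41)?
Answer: 18006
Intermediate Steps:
130 + 109*(4*41) = 130 + 109*164 = 130 + 17876 = 18006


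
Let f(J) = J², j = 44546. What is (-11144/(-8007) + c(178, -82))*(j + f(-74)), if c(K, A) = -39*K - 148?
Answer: -946390995564/2669 ≈ -3.5459e+8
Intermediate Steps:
c(K, A) = -148 - 39*K
(-11144/(-8007) + c(178, -82))*(j + f(-74)) = (-11144/(-8007) + (-148 - 39*178))*(44546 + (-74)²) = (-11144*(-1/8007) + (-148 - 6942))*(44546 + 5476) = (11144/8007 - 7090)*50022 = -56758486/8007*50022 = -946390995564/2669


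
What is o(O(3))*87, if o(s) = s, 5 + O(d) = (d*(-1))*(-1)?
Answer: -174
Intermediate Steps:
O(d) = -5 + d (O(d) = -5 + (d*(-1))*(-1) = -5 - d*(-1) = -5 + d)
o(O(3))*87 = (-5 + 3)*87 = -2*87 = -174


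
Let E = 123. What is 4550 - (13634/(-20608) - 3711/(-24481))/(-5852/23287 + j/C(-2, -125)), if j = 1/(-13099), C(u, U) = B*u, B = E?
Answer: 983347450768170590003/216216759153089632 ≈ 4548.0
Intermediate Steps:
B = 123
C(u, U) = 123*u
j = -1/13099 ≈ -7.6342e-5
4550 - (13634/(-20608) - 3711/(-24481))/(-5852/23287 + j/C(-2, -125)) = 4550 - (13634/(-20608) - 3711/(-24481))/(-5852/23287 - 1/(13099*(123*(-2)))) = 4550 - (13634*(-1/20608) - 3711*(-1/24481))/(-5852*1/23287 - 1/13099/(-246)) = 4550 - (-6817/10304 + 3711/24481)/(-532/2117 - 1/13099*(-1/246)) = 4550 - (-128648833)/(252252224*(-532/2117 + 1/3222354)) = 4550 - (-128648833)/(252252224*(-1714290211/6821723418)) = 4550 - (-128648833)*(-6821723418)/(252252224*1714290211) = 4550 - 1*438803378387235597/216216759153089632 = 4550 - 438803378387235597/216216759153089632 = 983347450768170590003/216216759153089632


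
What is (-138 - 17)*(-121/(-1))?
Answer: -18755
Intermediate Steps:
(-138 - 17)*(-121/(-1)) = -(-18755)*(-1) = -155*121 = -18755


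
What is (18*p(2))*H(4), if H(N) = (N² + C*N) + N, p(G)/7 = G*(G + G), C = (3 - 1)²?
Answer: 36288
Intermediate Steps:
C = 4 (C = 2² = 4)
p(G) = 14*G² (p(G) = 7*(G*(G + G)) = 7*(G*(2*G)) = 7*(2*G²) = 14*G²)
H(N) = N² + 5*N (H(N) = (N² + 4*N) + N = N² + 5*N)
(18*p(2))*H(4) = (18*(14*2²))*(4*(5 + 4)) = (18*(14*4))*(4*9) = (18*56)*36 = 1008*36 = 36288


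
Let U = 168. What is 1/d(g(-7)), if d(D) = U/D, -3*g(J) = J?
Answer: 1/72 ≈ 0.013889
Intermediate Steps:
g(J) = -J/3
d(D) = 168/D
1/d(g(-7)) = 1/(168/((-⅓*(-7)))) = 1/(168/(7/3)) = 1/(168*(3/7)) = 1/72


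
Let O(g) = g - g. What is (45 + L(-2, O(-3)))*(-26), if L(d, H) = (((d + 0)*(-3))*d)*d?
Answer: -1794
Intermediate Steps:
O(g) = 0
L(d, H) = -3*d³ (L(d, H) = ((d*(-3))*d)*d = ((-3*d)*d)*d = (-3*d²)*d = -3*d³)
(45 + L(-2, O(-3)))*(-26) = (45 - 3*(-2)³)*(-26) = (45 - 3*(-8))*(-26) = (45 + 24)*(-26) = 69*(-26) = -1794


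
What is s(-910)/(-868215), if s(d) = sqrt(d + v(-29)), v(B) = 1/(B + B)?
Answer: -I*sqrt(3061298)/50356470 ≈ -3.4745e-5*I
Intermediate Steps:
v(B) = 1/(2*B)
s(d) = sqrt(-1/58 + d) (s(d) = sqrt(d + (1/2)/(-29)) = sqrt(d + (1/2)*(-1/29)) = sqrt(d - 1/58) = sqrt(-1/58 + d))
s(-910)/(-868215) = (sqrt(-58 + 3364*(-910))/58)/(-868215) = (sqrt(-58 - 3061240)/58)*(-1/868215) = (sqrt(-3061298)/58)*(-1/868215) = ((I*sqrt(3061298))/58)*(-1/868215) = (I*sqrt(3061298)/58)*(-1/868215) = -I*sqrt(3061298)/50356470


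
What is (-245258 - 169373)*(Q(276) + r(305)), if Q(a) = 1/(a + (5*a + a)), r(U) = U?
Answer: -34903696813/276 ≈ -1.2646e+8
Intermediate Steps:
Q(a) = 1/(7*a) (Q(a) = 1/(a + 6*a) = 1/(7*a))
(-245258 - 169373)*(Q(276) + r(305)) = (-245258 - 169373)*((1/7)/276 + 305) = -414631*((1/7)*(1/276) + 305) = -414631*(1/1932 + 305) = -414631*589261/1932 = -34903696813/276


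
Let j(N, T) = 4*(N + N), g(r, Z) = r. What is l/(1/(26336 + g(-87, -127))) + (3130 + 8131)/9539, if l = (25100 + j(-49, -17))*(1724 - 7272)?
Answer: -34323349037641363/9539 ≈ -3.5982e+12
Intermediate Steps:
j(N, T) = 8*N (j(N, T) = 4*(2*N) = 8*N)
l = -137079984 (l = (25100 + 8*(-49))*(1724 - 7272) = (25100 - 392)*(-5548) = 24708*(-5548) = -137079984)
l/(1/(26336 + g(-87, -127))) + (3130 + 8131)/9539 = -137079984/(1/(26336 - 87)) + (3130 + 8131)/9539 = -137079984/(1/26249) + 11261*(1/9539) = -137079984/1/26249 + 11261/9539 = -137079984*26249 + 11261/9539 = -3598212500016 + 11261/9539 = -34323349037641363/9539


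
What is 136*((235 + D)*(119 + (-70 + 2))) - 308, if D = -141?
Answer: 651676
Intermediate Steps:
136*((235 + D)*(119 + (-70 + 2))) - 308 = 136*((235 - 141)*(119 + (-70 + 2))) - 308 = 136*(94*(119 - 68)) - 308 = 136*(94*51) - 308 = 136*4794 - 308 = 651984 - 308 = 651676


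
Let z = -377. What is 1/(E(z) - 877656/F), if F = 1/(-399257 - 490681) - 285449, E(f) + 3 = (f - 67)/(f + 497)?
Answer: -2540319121630/9209543861641 ≈ -0.27584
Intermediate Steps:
E(f) = -3 + (-67 + f)/(497 + f) (E(f) = -3 + (f - 67)/(f + 497) = -3 + (-67 + f)/(497 + f))
F = -254031912163/889938 (F = 1/(-889938) - 285449 = -1/889938 - 285449 = -254031912163/889938 ≈ -2.8545e+5)
1/(E(z) - 877656/F) = 1/(2*(-779 - 1*(-377))/(497 - 377) - 877656/(-254031912163/889938)) = 1/(2*(-779 + 377)/120 - 877656*(-889938/254031912163)) = 1/(2*(1/120)*(-402) + 781059425328/254031912163) = 1/(-67/10 + 781059425328/254031912163) = 1/(-9209543861641/2540319121630) = -2540319121630/9209543861641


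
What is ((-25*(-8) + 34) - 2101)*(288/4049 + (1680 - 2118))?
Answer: 3310515858/4049 ≈ 8.1761e+5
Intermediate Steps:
((-25*(-8) + 34) - 2101)*(288/4049 + (1680 - 2118)) = ((200 + 34) - 2101)*(288*(1/4049) - 438) = (234 - 2101)*(288/4049 - 438) = -1867*(-1773174/4049) = 3310515858/4049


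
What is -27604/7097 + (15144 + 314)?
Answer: 109677822/7097 ≈ 15454.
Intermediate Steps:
-27604/7097 + (15144 + 314) = -27604*1/7097 + 15458 = -27604/7097 + 15458 = 109677822/7097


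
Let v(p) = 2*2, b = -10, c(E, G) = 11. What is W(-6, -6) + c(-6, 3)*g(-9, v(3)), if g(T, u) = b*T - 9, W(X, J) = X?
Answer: 885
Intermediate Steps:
v(p) = 4
g(T, u) = -9 - 10*T (g(T, u) = -10*T - 9 = -9 - 10*T)
W(-6, -6) + c(-6, 3)*g(-9, v(3)) = -6 + 11*(-9 - 10*(-9)) = -6 + 11*(-9 + 90) = -6 + 11*81 = -6 + 891 = 885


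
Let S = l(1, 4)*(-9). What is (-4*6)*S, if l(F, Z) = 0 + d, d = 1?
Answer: 216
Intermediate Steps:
l(F, Z) = 1 (l(F, Z) = 0 + 1 = 1)
S = -9 (S = 1*(-9) = -9)
(-4*6)*S = -4*6*(-9) = -24*(-9) = 216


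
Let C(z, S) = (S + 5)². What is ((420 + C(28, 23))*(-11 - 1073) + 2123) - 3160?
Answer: -1306173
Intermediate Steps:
C(z, S) = (5 + S)²
((420 + C(28, 23))*(-11 - 1073) + 2123) - 3160 = ((420 + (5 + 23)²)*(-11 - 1073) + 2123) - 3160 = ((420 + 28²)*(-1084) + 2123) - 3160 = ((420 + 784)*(-1084) + 2123) - 3160 = (1204*(-1084) + 2123) - 3160 = (-1305136 + 2123) - 3160 = -1303013 - 3160 = -1306173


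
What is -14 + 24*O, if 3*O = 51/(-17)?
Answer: -38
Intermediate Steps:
O = -1 (O = (51/(-17))/3 = (51*(-1/17))/3 = (1/3)*(-3) = -1)
-14 + 24*O = -14 + 24*(-1) = -14 - 24 = -38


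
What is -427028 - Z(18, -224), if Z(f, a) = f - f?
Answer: -427028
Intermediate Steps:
Z(f, a) = 0
-427028 - Z(18, -224) = -427028 - 1*0 = -427028 + 0 = -427028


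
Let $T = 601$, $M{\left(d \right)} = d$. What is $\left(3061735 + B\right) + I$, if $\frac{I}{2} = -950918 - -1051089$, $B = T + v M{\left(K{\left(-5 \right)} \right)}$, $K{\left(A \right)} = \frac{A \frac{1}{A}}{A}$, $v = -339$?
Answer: $\frac{16313729}{5} \approx 3.2627 \cdot 10^{6}$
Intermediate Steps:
$K{\left(A \right)} = \frac{1}{A}$ ($K{\left(A \right)} = 1 \frac{1}{A} = \frac{1}{A}$)
$B = \frac{3344}{5}$ ($B = 601 - \frac{339}{-5} = 601 - - \frac{339}{5} = 601 + \frac{339}{5} = \frac{3344}{5} \approx 668.8$)
$I = 200342$ ($I = 2 \left(-950918 - -1051089\right) = 2 \left(-950918 + 1051089\right) = 2 \cdot 100171 = 200342$)
$\left(3061735 + B\right) + I = \left(3061735 + \frac{3344}{5}\right) + 200342 = \frac{15312019}{5} + 200342 = \frac{16313729}{5}$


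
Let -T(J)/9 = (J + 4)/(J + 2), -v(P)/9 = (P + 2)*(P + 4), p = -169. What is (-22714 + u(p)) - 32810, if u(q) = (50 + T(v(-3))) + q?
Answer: -612190/11 ≈ -55654.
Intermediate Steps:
v(P) = -9*(2 + P)*(4 + P) (v(P) = -9*(P + 2)*(P + 4) = -9*(2 + P)*(4 + P))
T(J) = -9*(4 + J)/(2 + J) (T(J) = -9*(J + 4)/(J + 2) = -9*(4 + J)/(2 + J))
u(q) = 433/11 + q (u(q) = (50 + 9*(-4 - (-72 - 54*(-3) - 9*(-3)²))/(2 + (-72 - 54*(-3) - 9*(-3)²))) + q = (50 + 9*(-4 - (-72 + 162 - 9*9))/(2 + (-72 + 162 - 9*9))) + q = (50 + 9*(-4 - (-72 + 162 - 81))/(2 + (-72 + 162 - 81))) + q = (50 + 9*(-4 - 1*9)/(2 + 9)) + q = (50 + 9*(-4 - 9)/11) + q = (50 + 9*(1/11)*(-13)) + q = (50 - 117/11) + q = 433/11 + q)
(-22714 + u(p)) - 32810 = (-22714 + (433/11 - 169)) - 32810 = (-22714 - 1426/11) - 32810 = -251280/11 - 32810 = -612190/11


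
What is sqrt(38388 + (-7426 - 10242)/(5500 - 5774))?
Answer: 7*sqrt(14728870)/137 ≈ 196.09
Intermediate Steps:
sqrt(38388 + (-7426 - 10242)/(5500 - 5774)) = sqrt(38388 - 17668/(-274)) = sqrt(38388 - 17668*(-1/274)) = sqrt(38388 + 8834/137) = sqrt(5267990/137) = 7*sqrt(14728870)/137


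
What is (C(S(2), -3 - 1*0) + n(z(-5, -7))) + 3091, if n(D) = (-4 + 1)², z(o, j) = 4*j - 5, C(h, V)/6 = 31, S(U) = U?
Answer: 3286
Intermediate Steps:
C(h, V) = 186 (C(h, V) = 6*31 = 186)
z(o, j) = -5 + 4*j
n(D) = 9 (n(D) = (-3)² = 9)
(C(S(2), -3 - 1*0) + n(z(-5, -7))) + 3091 = (186 + 9) + 3091 = 195 + 3091 = 3286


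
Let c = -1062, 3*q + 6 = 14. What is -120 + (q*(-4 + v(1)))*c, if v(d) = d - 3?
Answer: 16872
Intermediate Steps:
q = 8/3 (q = -2 + (1/3)*14 = -2 + 14/3 = 8/3 ≈ 2.6667)
v(d) = -3 + d
-120 + (q*(-4 + v(1)))*c = -120 + (8*(-4 + (-3 + 1))/3)*(-1062) = -120 + (8*(-4 - 2)/3)*(-1062) = -120 + ((8/3)*(-6))*(-1062) = -120 - 16*(-1062) = -120 + 16992 = 16872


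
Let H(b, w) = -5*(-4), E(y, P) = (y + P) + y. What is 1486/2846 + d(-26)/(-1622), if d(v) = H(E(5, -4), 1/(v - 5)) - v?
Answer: 569844/1154053 ≈ 0.49378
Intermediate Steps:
E(y, P) = P + 2*y (E(y, P) = (P + y) + y = P + 2*y)
H(b, w) = 20
d(v) = 20 - v
1486/2846 + d(-26)/(-1622) = 1486/2846 + (20 - 1*(-26))/(-1622) = 1486*(1/2846) + (20 + 26)*(-1/1622) = 743/1423 + 46*(-1/1622) = 743/1423 - 23/811 = 569844/1154053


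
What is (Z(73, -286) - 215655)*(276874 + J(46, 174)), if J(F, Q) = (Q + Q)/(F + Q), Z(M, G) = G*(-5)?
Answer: -59313671515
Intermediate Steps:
Z(M, G) = -5*G
J(F, Q) = 2*Q/(F + Q) (J(F, Q) = (2*Q)/(F + Q) = 2*Q/(F + Q))
(Z(73, -286) - 215655)*(276874 + J(46, 174)) = (-5*(-286) - 215655)*(276874 + 2*174/(46 + 174)) = (1430 - 215655)*(276874 + 2*174/220) = -214225*(276874 + 2*174*(1/220)) = -214225*(276874 + 87/55) = -214225*15228157/55 = -59313671515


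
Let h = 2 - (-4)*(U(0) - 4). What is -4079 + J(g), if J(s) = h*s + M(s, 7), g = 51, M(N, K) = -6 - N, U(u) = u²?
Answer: -4850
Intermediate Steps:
h = -14 (h = 2 - (-4)*(0² - 4) = 2 - (-4)*(0 - 4) = 2 - (-4)*(-4) = 2 - 1*16 = 2 - 16 = -14)
J(s) = -6 - 15*s (J(s) = -14*s + (-6 - s) = -6 - 15*s)
-4079 + J(g) = -4079 + (-6 - 15*51) = -4079 + (-6 - 765) = -4079 - 771 = -4850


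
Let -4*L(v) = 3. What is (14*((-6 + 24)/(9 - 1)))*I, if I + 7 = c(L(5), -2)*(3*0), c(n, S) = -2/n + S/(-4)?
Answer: -441/2 ≈ -220.50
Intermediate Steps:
L(v) = -¾ (L(v) = -¼*3 = -¾)
c(n, S) = -2/n - S/4 (c(n, S) = -2/n + S*(-¼) = -2/n - S/4)
I = -7 (I = -7 + (-2/(-¾) - ¼*(-2))*(3*0) = -7 + (-2*(-4/3) + ½)*0 = -7 + (8/3 + ½)*0 = -7 + (19/6)*0 = -7 + 0 = -7)
(14*((-6 + 24)/(9 - 1)))*I = (14*((-6 + 24)/(9 - 1)))*(-7) = (14*(18/8))*(-7) = (14*(18*(⅛)))*(-7) = (14*(9/4))*(-7) = (63/2)*(-7) = -441/2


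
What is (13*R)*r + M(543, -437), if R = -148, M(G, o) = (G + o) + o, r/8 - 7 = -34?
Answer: 415253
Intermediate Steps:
r = -216 (r = 56 + 8*(-34) = 56 - 272 = -216)
M(G, o) = G + 2*o
(13*R)*r + M(543, -437) = (13*(-148))*(-216) + (543 + 2*(-437)) = -1924*(-216) + (543 - 874) = 415584 - 331 = 415253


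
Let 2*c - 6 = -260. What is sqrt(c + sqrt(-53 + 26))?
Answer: sqrt(-127 + 3*I*sqrt(3)) ≈ 0.2305 + 11.272*I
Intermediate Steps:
c = -127 (c = 3 + (1/2)*(-260) = 3 - 130 = -127)
sqrt(c + sqrt(-53 + 26)) = sqrt(-127 + sqrt(-53 + 26)) = sqrt(-127 + sqrt(-27)) = sqrt(-127 + 3*I*sqrt(3))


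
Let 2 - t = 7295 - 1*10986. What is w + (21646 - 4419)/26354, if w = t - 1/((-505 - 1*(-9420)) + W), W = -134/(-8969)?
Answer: 7783390152993155/2107233398226 ≈ 3693.7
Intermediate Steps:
t = 3693 (t = 2 - (7295 - 1*10986) = 2 - (7295 - 10986) = 2 - 1*(-3691) = 2 + 3691 = 3693)
W = 134/8969 (W = -134*(-1/8969) = 134/8969 ≈ 0.014940)
w = 295287724948/79958769 (w = 3693 - 1/((-505 - 1*(-9420)) + 134/8969) = 3693 - 1/((-505 + 9420) + 134/8969) = 3693 - 1/(8915 + 134/8969) = 3693 - 1/79958769/8969 = 3693 - 1*8969/79958769 = 3693 - 8969/79958769 = 295287724948/79958769 ≈ 3693.0)
w + (21646 - 4419)/26354 = 295287724948/79958769 + (21646 - 4419)/26354 = 295287724948/79958769 + 17227*(1/26354) = 295287724948/79958769 + 17227/26354 = 7783390152993155/2107233398226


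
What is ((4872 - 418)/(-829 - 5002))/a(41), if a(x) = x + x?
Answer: -131/14063 ≈ -0.0093152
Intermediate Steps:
a(x) = 2*x
((4872 - 418)/(-829 - 5002))/a(41) = ((4872 - 418)/(-829 - 5002))/((2*41)) = (4454/(-5831))/82 = (4454*(-1/5831))*(1/82) = -262/343*1/82 = -131/14063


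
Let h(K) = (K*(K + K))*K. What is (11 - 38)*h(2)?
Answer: -432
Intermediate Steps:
h(K) = 2*K**3 (h(K) = (K*(2*K))*K = (2*K**2)*K = 2*K**3)
(11 - 38)*h(2) = (11 - 38)*(2*2**3) = -54*8 = -27*16 = -432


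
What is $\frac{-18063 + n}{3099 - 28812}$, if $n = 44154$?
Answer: $- \frac{2899}{2857} \approx -1.0147$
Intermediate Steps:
$\frac{-18063 + n}{3099 - 28812} = \frac{-18063 + 44154}{3099 - 28812} = \frac{26091}{-25713} = 26091 \left(- \frac{1}{25713}\right) = - \frac{2899}{2857}$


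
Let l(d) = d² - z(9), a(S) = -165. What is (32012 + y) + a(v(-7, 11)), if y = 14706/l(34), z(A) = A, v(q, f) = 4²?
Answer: 36543215/1147 ≈ 31860.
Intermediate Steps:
v(q, f) = 16
l(d) = -9 + d² (l(d) = d² - 1*9 = d² - 9 = -9 + d²)
y = 14706/1147 (y = 14706/(-9 + 34²) = 14706/(-9 + 1156) = 14706/1147 ≈ 12.821)
(32012 + y) + a(v(-7, 11)) = (32012 + 14706/1147) - 165 = 36732470/1147 - 165 = 36543215/1147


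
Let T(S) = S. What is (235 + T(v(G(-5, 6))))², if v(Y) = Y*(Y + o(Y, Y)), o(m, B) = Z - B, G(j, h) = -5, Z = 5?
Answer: 44100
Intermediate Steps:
o(m, B) = 5 - B
v(Y) = 5*Y (v(Y) = Y*(Y + (5 - Y)) = Y*5 = 5*Y)
(235 + T(v(G(-5, 6))))² = (235 + 5*(-5))² = (235 - 25)² = 210² = 44100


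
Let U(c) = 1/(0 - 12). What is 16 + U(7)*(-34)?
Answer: 113/6 ≈ 18.833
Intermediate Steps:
U(c) = -1/12 (U(c) = 1/(-12) = -1/12)
16 + U(7)*(-34) = 16 - 1/12*(-34) = 16 + 17/6 = 113/6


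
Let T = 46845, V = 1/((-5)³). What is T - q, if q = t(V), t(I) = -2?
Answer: 46847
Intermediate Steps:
V = -1/125 (V = 1/(-125) = -1/125 ≈ -0.0080000)
q = -2
T - q = 46845 - 1*(-2) = 46845 + 2 = 46847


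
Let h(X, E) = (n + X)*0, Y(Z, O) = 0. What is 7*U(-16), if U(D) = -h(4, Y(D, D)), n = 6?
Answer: 0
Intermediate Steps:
h(X, E) = 0 (h(X, E) = (6 + X)*0 = 0)
U(D) = 0 (U(D) = -1*0 = 0)
7*U(-16) = 7*0 = 0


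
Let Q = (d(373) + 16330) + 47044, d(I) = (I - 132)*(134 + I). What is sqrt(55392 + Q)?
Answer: sqrt(240953) ≈ 490.87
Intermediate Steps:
d(I) = (-132 + I)*(134 + I)
Q = 185561 (Q = ((-17688 + 373**2 + 2*373) + 16330) + 47044 = ((-17688 + 139129 + 746) + 16330) + 47044 = (122187 + 16330) + 47044 = 138517 + 47044 = 185561)
sqrt(55392 + Q) = sqrt(55392 + 185561) = sqrt(240953)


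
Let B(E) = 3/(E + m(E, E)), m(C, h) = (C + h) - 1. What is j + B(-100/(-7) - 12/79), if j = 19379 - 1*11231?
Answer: 186550119/22895 ≈ 8148.1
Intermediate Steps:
m(C, h) = -1 + C + h
j = 8148 (j = 19379 - 11231 = 8148)
B(E) = 3/(-1 + 3*E) (B(E) = 3/(E + (-1 + E + E)) = 3/(E + (-1 + 2*E)) = 3/(-1 + 3*E))
j + B(-100/(-7) - 12/79) = 8148 + 3/(-1 + 3*(-100/(-7) - 12/79)) = 8148 + 3/(-1 + 3*(-100*(-1/7) - 12*1/79)) = 8148 + 3/(-1 + 3*(100/7 - 12/79)) = 8148 + 3/(-1 + 3*(7816/553)) = 8148 + 3/(-1 + 23448/553) = 8148 + 3/(22895/553) = 8148 + 3*(553/22895) = 8148 + 1659/22895 = 186550119/22895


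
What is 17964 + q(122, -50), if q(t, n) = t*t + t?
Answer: 32970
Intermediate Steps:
q(t, n) = t + t² (q(t, n) = t² + t = t + t²)
17964 + q(122, -50) = 17964 + 122*(1 + 122) = 17964 + 122*123 = 17964 + 15006 = 32970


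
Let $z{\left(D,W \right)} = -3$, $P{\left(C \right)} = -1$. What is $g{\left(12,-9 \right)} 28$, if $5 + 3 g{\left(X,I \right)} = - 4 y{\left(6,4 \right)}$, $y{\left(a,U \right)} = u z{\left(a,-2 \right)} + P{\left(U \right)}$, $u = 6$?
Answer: $\frac{1988}{3} \approx 662.67$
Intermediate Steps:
$y{\left(a,U \right)} = -19$ ($y{\left(a,U \right)} = 6 \left(-3\right) - 1 = -18 - 1 = -19$)
$g{\left(X,I \right)} = \frac{71}{3}$ ($g{\left(X,I \right)} = - \frac{5}{3} + \frac{\left(-4\right) \left(-19\right)}{3} = - \frac{5}{3} + \frac{1}{3} \cdot 76 = - \frac{5}{3} + \frac{76}{3} = \frac{71}{3}$)
$g{\left(12,-9 \right)} 28 = \frac{71}{3} \cdot 28 = \frac{1988}{3}$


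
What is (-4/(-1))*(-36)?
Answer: -144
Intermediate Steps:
(-4/(-1))*(-36) = -1*(-4)*(-36) = 4*(-36) = -144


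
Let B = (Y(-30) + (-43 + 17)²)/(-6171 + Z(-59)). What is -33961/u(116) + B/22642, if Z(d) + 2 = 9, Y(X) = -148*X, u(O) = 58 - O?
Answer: 296236028065/505924169 ≈ 585.53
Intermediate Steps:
Z(d) = 7 (Z(d) = -2 + 9 = 7)
B = -1279/1541 (B = (-148*(-30) + (-43 + 17)²)/(-6171 + 7) = (4440 + (-26)²)/(-6164) = (4440 + 676)*(-1/6164) = 5116*(-1/6164) = -1279/1541 ≈ -0.82998)
-33961/u(116) + B/22642 = -33961/(58 - 1*116) - 1279/1541/22642 = -33961/(58 - 116) - 1279/1541*1/22642 = -33961/(-58) - 1279/34891322 = -33961*(-1/58) - 1279/34891322 = 33961/58 - 1279/34891322 = 296236028065/505924169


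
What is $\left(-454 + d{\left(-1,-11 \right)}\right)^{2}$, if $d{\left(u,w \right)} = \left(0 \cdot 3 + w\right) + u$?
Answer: $217156$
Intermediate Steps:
$d{\left(u,w \right)} = u + w$ ($d{\left(u,w \right)} = \left(0 + w\right) + u = w + u = u + w$)
$\left(-454 + d{\left(-1,-11 \right)}\right)^{2} = \left(-454 - 12\right)^{2} = \left(-466\right)^{2} = 217156$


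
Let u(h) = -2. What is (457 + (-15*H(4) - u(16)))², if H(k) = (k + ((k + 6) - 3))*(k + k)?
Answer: 741321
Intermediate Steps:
H(k) = 2*k*(3 + 2*k) (H(k) = (k + ((6 + k) - 3))*(2*k) = (k + (3 + k))*(2*k) = (3 + 2*k)*(2*k) = 2*k*(3 + 2*k))
(457 + (-15*H(4) - u(16)))² = (457 + (-30*4*(3 + 2*4) - 1*(-2)))² = (457 + (-30*4*(3 + 8) + 2))² = (457 + (-30*4*11 + 2))² = (457 + (-15*88 + 2))² = (457 + (-1320 + 2))² = (457 - 1318)² = (-861)² = 741321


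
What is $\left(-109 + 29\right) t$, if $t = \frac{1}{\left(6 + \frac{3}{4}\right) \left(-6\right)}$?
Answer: $\frac{160}{81} \approx 1.9753$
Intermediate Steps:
$t = - \frac{2}{81}$ ($t = \frac{1}{\left(6 + 3 \cdot \frac{1}{4}\right) \left(-6\right)} = \frac{1}{\left(6 + \frac{3}{4}\right) \left(-6\right)} = \frac{1}{\frac{27}{4} \left(-6\right)} = \frac{1}{- \frac{81}{2}} = - \frac{2}{81} \approx -0.024691$)
$\left(-109 + 29\right) t = \left(-109 + 29\right) \left(- \frac{2}{81}\right) = \left(-80\right) \left(- \frac{2}{81}\right) = \frac{160}{81}$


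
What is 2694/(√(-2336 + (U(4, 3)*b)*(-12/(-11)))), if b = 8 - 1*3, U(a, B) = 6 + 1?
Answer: -1347*I*√69509/6319 ≈ -56.2*I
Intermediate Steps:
U(a, B) = 7
b = 5 (b = 8 - 3 = 5)
2694/(√(-2336 + (U(4, 3)*b)*(-12/(-11)))) = 2694/(√(-2336 + (7*5)*(-12/(-11)))) = 2694/(√(-2336 + 35*(-12*(-1/11)))) = 2694/(√(-2336 + 35*(12/11))) = 2694/(√(-2336 + 420/11)) = 2694/(√(-25276/11)) = 2694/((2*I*√69509/11)) = 2694*(-I*√69509/12638) = -1347*I*√69509/6319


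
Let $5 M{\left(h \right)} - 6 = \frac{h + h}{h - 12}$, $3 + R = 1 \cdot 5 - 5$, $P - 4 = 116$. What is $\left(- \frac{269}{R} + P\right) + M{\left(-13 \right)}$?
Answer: $\frac{79153}{375} \approx 211.07$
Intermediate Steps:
$P = 120$ ($P = 4 + 116 = 120$)
$R = -3$ ($R = -3 + \left(1 \cdot 5 - 5\right) = -3 + \left(5 - 5\right) = -3 + 0 = -3$)
$M{\left(h \right)} = \frac{6}{5} + \frac{2 h}{5 \left(-12 + h\right)}$ ($M{\left(h \right)} = \frac{6}{5} + \frac{\left(h + h\right) \frac{1}{h - 12}}{5} = \frac{6}{5} + \frac{2 h \frac{1}{-12 + h}}{5} = \frac{6}{5} + \frac{2 h}{5 \left(-12 + h\right)}$)
$\left(- \frac{269}{R} + P\right) + M{\left(-13 \right)} = \left(- \frac{269}{-3} + 120\right) + \frac{8 \left(-9 - 13\right)}{5 \left(-12 - 13\right)} = \left(\left(-269\right) \left(- \frac{1}{3}\right) + 120\right) + \frac{8}{5} \frac{1}{-25} \left(-22\right) = \left(\frac{269}{3} + 120\right) + \frac{8}{5} \left(- \frac{1}{25}\right) \left(-22\right) = \frac{629}{3} + \frac{176}{125} = \frac{79153}{375}$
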